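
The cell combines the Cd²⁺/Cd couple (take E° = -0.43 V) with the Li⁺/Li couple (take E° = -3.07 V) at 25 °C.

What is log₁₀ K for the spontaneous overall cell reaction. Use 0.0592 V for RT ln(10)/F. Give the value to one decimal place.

Cathode: Cd²⁺/Cd; anode: Li⁺/Li. E°cell = +2.64 V, n = 2.
log K = nE°cell / 0.0592 = (2)(+2.64) / 0.0592 = 89.2.

89.2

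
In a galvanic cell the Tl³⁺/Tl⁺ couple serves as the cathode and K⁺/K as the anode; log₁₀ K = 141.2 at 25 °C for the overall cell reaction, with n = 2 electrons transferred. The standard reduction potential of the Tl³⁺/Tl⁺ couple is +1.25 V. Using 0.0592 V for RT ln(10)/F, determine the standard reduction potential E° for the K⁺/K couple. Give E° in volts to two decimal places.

E°cell = (0.0592/n)·log K = (0.0592/2)(141.2) = +4.180 V.
Since Tl³⁺/Tl⁺ is the cathode and K⁺/K the anode, E°cell = E°(Tl³⁺/Tl⁺) − E°(K⁺/K).
So E°(K⁺/K) = E°(Tl³⁺/Tl⁺) − E°cell = (+1.25) − (+4.180) = -2.93 V.

-2.93 V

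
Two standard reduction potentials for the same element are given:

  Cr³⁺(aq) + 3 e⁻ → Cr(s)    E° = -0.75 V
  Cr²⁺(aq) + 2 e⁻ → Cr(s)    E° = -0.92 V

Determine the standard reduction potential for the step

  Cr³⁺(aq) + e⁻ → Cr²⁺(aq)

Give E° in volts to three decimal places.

Sequential free energies add, so n₃E°₃ = n₁E°₁ + n₂E°₂.
With n₃ = 3, and the known step contributing 2×(-0.92) V, the unknown satisfies 1·E° = 3×(-0.75) − 2×(-0.92) = -0.410.
E° = -0.410 / 1 = -0.410 V.

-0.410 V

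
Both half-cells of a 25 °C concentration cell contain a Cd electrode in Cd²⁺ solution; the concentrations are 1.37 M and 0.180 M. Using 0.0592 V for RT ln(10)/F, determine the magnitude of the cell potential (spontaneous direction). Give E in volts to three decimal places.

+0.026 V

For a concentration cell E°cell = 0. The 1.37 M side is the cathode (reduction is favoured where [Cd²⁺] is higher).
With n = 2, E = −(0.0592/2) log([Cd²⁺]ₐₙ/[Cd²⁺]꜀ₐₜ) = −(0.0592/2) log(0.18/1.37) = −(0.0592/2)(-0.881) = +0.026 V.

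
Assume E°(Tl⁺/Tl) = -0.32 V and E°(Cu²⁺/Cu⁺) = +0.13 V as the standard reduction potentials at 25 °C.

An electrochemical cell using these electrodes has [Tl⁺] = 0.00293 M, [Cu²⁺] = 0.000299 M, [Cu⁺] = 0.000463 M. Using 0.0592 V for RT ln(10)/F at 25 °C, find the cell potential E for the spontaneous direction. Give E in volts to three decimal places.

+0.589 V

Cu²⁺/Cu⁺ is the cathode (higher E°), Tl⁺/Tl the anode: E°cell = +0.13 − (-0.32) = +0.45 V, n = 1.
Overall: Cu²⁺(aq) + Tl(s) → Cu⁺(aq) + Tl⁺(aq)
Q = [Cu⁺]·[Tl⁺] / ([Cu²⁺]); log Q = -2.343.
E = E° − (0.0592/n) log Q = +0.45 − (0.0592/1)(-2.343) = +0.589 V.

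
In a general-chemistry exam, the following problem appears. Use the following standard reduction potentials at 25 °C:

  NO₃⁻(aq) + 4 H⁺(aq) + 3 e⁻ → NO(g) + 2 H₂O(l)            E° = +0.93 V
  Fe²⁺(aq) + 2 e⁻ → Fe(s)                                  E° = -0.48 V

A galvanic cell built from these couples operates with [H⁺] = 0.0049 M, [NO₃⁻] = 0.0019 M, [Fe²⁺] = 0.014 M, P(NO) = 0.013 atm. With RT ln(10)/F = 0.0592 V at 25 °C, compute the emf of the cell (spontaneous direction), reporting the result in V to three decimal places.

NO₃⁻/NO is the cathode (higher E°), Fe²⁺/Fe the anode: E°cell = +0.93 − (-0.48) = +1.41 V, n = 6.
Overall: 2 NO₃⁻(aq) + 8 H⁺(aq) + 3 Fe(s) → 2 NO(g) + 4 H₂O(l) + 3 Fe²⁺(aq)
Q = P(NO)^2·[Fe²⁺]^3 / ([NO₃⁻]^2·[H⁺]^8); log Q = 14.587.
E = E° − (0.0592/n) log Q = +1.41 − (0.0592/6)(14.587) = +1.266 V.

+1.266 V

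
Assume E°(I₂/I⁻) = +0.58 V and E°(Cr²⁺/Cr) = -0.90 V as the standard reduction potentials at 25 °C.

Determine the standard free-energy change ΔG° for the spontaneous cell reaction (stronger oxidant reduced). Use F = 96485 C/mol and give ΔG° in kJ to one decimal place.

-285.6 kJ

I₂/I⁻ (E° = +0.58 V) is the cathode; Cr²⁺/Cr (E° = -0.90 V) is the anode, so E°cell = +1.48 V.
Balancing electrons gives n = 2 (lcm of 2 and 2).
ΔG° = −nFE° = −(2)(96485)(+1.48) = -285,596 J = -285.6 kJ.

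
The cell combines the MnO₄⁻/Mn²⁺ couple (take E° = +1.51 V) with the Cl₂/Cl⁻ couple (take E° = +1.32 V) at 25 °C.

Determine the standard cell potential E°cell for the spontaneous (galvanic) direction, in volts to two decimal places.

+0.19 V

The MnO₄⁻/Mn²⁺ couple has the higher reduction potential, so it is the cathode; Cl₂/Cl⁻ is oxidised at the anode.
E°cell = E°(cathode) − E°(anode) = (+1.51) − (+1.32) = +0.19 V.
Since E°cell > 0, the reaction is spontaneous under standard conditions.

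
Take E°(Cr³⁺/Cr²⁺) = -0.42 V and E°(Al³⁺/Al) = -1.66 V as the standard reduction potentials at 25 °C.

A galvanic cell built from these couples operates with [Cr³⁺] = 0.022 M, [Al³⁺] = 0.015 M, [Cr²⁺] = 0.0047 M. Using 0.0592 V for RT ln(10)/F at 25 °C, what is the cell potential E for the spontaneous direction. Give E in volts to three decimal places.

+1.316 V

Cr³⁺/Cr²⁺ is the cathode (higher E°), Al³⁺/Al the anode: E°cell = -0.42 − (-1.66) = +1.24 V, n = 3.
Overall: 3 Cr³⁺(aq) + Al(s) → 3 Cr²⁺(aq) + Al³⁺(aq)
Q = [Cr²⁺]^3·[Al³⁺] / ([Cr³⁺]^3); log Q = -3.835.
E = E° − (0.0592/n) log Q = +1.24 − (0.0592/3)(-3.835) = +1.316 V.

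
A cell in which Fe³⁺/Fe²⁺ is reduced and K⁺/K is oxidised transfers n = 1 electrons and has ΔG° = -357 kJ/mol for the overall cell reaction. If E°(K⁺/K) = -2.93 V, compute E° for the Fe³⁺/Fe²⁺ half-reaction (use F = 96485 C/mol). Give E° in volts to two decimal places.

E°cell = −ΔG°/(nF) = −(-357×10³)/((1)(96485)) = +3.700 V.
Since Fe³⁺/Fe²⁺ is the cathode and K⁺/K the anode, E°cell = E°(Fe³⁺/Fe²⁺) − E°(K⁺/K).
So E°(Fe³⁺/Fe²⁺) = E°cell + E°(K⁺/K) = +3.700 + (-2.93) = +0.77 V.

+0.77 V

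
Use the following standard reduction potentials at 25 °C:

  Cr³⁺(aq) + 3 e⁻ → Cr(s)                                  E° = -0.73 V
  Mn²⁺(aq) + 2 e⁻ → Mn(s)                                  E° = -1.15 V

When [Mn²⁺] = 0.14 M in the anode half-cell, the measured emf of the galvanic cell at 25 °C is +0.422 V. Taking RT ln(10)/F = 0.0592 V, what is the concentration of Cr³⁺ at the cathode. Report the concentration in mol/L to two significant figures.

Cr³⁺/Cr is the cathode, Mn²⁺/Mn the anode: E°cell = +0.42 V, n = 6.
Overall reaction: 2 Cr³⁺(aq) + 3 Mn(s) → 2 Cr(s) + 3 Mn²⁺(aq); Q = [Mn²⁺]^3/[Cr³⁺]^2.
From E = E° − (0.0592/n) log Q: log Q = (E° − E)·n/0.0592 = (+0.42 − (+0.422))·6/0.0592 = -0.2027.
So 2·log[Cr³⁺] = 3·log(0.14) − log Q = -2.5616 − (-0.2027) = -2.3589; log[Cr³⁺] = -2.3589 / 2 = -1.1795; [Cr³⁺] = 10^(-1.1795) ≈ 0.066 M.

0.066 M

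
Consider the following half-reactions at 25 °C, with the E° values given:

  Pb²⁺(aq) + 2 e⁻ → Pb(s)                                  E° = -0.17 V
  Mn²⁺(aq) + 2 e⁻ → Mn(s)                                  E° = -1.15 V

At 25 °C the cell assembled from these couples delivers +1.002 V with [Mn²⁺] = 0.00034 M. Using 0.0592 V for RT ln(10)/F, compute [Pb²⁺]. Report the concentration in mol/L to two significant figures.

0.0019 M

Pb²⁺/Pb is the cathode, Mn²⁺/Mn the anode: E°cell = +0.98 V, n = 2.
Overall reaction: Pb²⁺(aq) + Mn(s) → Pb(s) + Mn²⁺(aq); Q = [Mn²⁺]^1/[Pb²⁺]^1.
From E = E° − (0.0592/n) log Q: log Q = (E° − E)·n/0.0592 = (+0.98 − (+1.002))·2/0.0592 = -0.7432.
So 1·log[Pb²⁺] = 1·log(0.00034) − log Q = -3.4685 − (-0.7432) = -2.7253; [Pb²⁺] = 10^(-2.7253) ≈ 0.0019 M.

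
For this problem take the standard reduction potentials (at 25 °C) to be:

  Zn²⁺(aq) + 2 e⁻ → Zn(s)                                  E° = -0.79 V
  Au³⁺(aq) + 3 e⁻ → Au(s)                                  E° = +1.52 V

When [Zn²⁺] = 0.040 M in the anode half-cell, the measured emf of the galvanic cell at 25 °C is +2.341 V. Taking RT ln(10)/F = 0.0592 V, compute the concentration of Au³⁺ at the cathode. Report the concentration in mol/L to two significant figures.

0.30 M

Au³⁺/Au is the cathode, Zn²⁺/Zn the anode: E°cell = +2.31 V, n = 6.
Overall reaction: 2 Au³⁺(aq) + 3 Zn(s) → 2 Au(s) + 3 Zn²⁺(aq); Q = [Zn²⁺]^3/[Au³⁺]^2.
From E = E° − (0.0592/n) log Q: log Q = (E° − E)·n/0.0592 = (+2.31 − (+2.341))·6/0.0592 = -3.1419.
So 2·log[Au³⁺] = 3·log(0.04) − log Q = -4.1938 − (-3.1419) = -1.0519; log[Au³⁺] = -1.0519 / 2 = -0.5260; [Au³⁺] = 10^(-0.5260) ≈ 0.30 M.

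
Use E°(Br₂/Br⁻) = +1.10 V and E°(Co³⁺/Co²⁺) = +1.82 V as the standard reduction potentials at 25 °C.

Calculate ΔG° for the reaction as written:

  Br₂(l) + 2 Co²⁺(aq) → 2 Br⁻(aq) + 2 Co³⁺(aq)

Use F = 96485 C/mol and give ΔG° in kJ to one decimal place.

+138.9 kJ

As written, Br₂/Br⁻ is reduced (cathode) and Co³⁺/Co²⁺ is oxidised (anode), so E°cell = (+1.10) − (+1.82) = -0.72 V.
Balancing electrons gives n = 2.
ΔG° = −nFE° = −(2)(96485)(-0.72) = 138,938 J = +138.9 kJ.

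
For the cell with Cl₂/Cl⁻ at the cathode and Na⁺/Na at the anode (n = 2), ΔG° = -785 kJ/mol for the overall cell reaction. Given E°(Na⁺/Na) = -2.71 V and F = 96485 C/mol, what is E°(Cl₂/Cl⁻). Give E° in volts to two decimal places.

+1.36 V

E°cell = −ΔG°/(nF) = −(-785×10³)/((2)(96485)) = +4.068 V.
Since Cl₂/Cl⁻ is the cathode and Na⁺/Na the anode, E°cell = E°(Cl₂/Cl⁻) − E°(Na⁺/Na).
So E°(Cl₂/Cl⁻) = E°cell + E°(Na⁺/Na) = +4.068 + (-2.71) = +1.36 V.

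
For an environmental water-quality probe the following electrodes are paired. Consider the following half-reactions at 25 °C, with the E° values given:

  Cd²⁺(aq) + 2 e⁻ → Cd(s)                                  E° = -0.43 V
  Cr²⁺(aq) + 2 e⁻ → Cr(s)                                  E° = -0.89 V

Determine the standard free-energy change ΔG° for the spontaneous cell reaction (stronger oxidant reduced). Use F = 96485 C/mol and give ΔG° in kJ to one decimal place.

Cd²⁺/Cd (E° = -0.43 V) is the cathode; Cr²⁺/Cr (E° = -0.89 V) is the anode, so E°cell = +0.46 V.
Balancing electrons gives n = 2 (lcm of 2 and 2).
ΔG° = −nFE° = −(2)(96485)(+0.46) = -88,766 J = -88.8 kJ.

-88.8 kJ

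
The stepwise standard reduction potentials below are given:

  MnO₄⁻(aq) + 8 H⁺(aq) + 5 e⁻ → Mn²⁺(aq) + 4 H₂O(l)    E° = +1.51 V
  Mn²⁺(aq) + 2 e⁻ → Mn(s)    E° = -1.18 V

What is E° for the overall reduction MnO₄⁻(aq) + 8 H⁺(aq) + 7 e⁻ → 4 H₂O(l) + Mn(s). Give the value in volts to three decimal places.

+0.741 V

Adding the free-energy changes (−nFE°) of the two steps gives −n₃FE°₃ = −n₁FE°₁ − n₂FE°₂.
E°₃ = (5×+1.51 + 2×-1.18) / 7 = (+5.190) / 7 = +0.741 V.
E° values themselves are not directly additive — weighting by electron count is essential.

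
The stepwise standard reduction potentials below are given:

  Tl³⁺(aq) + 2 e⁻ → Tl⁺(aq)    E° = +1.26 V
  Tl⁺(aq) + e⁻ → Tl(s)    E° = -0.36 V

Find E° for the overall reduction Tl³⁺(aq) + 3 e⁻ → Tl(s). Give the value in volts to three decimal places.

Standard free energies of sequential steps add: ΔG°₃ = ΔG°₁ + ΔG°₂, so n₃E°₃ = n₁E°₁ + n₂E°₂.
E°₃ = (2×+1.26 + 1×-0.36) / 3 = (+2.160) / 3 = +0.720 V.

+0.720 V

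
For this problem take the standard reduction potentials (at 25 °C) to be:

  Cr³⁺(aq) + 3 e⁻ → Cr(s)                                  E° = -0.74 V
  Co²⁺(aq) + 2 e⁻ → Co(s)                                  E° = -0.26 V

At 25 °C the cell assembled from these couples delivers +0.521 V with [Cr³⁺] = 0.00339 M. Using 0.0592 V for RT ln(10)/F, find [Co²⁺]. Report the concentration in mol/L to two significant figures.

Co²⁺/Co is the cathode, Cr³⁺/Cr the anode: E°cell = +0.48 V, n = 6.
Overall reaction: 3 Co²⁺(aq) + 2 Cr(s) → 3 Co(s) + 2 Cr³⁺(aq); Q = [Cr³⁺]^2/[Co²⁺]^3.
From E = E° − (0.0592/n) log Q: log Q = (E° − E)·n/0.0592 = (+0.48 − (+0.521))·6/0.0592 = -4.1554.
So 3·log[Co²⁺] = 2·log(0.00339) − log Q = -4.9396 − (-4.1554) = -0.7842; log[Co²⁺] = -0.7842 / 3 = -0.2614; [Co²⁺] = 10^(-0.2614) ≈ 0.55 M.

0.55 M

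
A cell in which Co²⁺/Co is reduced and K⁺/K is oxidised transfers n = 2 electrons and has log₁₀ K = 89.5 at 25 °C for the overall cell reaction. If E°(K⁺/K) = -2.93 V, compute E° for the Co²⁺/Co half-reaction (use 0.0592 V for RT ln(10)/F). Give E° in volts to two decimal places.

E°cell = (0.0592/n)·log K = (0.0592/2)(89.5) = +2.649 V.
Since Co²⁺/Co is the cathode and K⁺/K the anode, E°cell = E°(Co²⁺/Co) − E°(K⁺/K).
So E°(Co²⁺/Co) = E°cell + E°(K⁺/K) = +2.649 + (-2.93) = -0.28 V.

-0.28 V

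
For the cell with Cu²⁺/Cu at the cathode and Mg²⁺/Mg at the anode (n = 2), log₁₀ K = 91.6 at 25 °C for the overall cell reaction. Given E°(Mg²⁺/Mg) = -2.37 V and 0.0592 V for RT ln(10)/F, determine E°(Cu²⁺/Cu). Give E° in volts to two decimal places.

E°cell = (0.0592/n)·log K = (0.0592/2)(91.6) = +2.711 V.
Since Cu²⁺/Cu is the cathode and Mg²⁺/Mg the anode, E°cell = E°(Cu²⁺/Cu) − E°(Mg²⁺/Mg).
So E°(Cu²⁺/Cu) = E°cell + E°(Mg²⁺/Mg) = +2.711 + (-2.37) = +0.34 V.

+0.34 V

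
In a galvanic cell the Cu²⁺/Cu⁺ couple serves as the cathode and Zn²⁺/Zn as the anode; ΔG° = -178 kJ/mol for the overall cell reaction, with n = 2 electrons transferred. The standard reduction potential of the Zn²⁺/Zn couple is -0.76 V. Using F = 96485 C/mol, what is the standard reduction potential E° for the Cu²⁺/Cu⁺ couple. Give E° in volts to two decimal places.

+0.16 V

E°cell = −ΔG°/(nF) = −(-178×10³)/((2)(96485)) = +0.922 V.
Since Cu²⁺/Cu⁺ is the cathode and Zn²⁺/Zn the anode, E°cell = E°(Cu²⁺/Cu⁺) − E°(Zn²⁺/Zn).
So E°(Cu²⁺/Cu⁺) = E°cell + E°(Zn²⁺/Zn) = +0.922 + (-0.76) = +0.16 V.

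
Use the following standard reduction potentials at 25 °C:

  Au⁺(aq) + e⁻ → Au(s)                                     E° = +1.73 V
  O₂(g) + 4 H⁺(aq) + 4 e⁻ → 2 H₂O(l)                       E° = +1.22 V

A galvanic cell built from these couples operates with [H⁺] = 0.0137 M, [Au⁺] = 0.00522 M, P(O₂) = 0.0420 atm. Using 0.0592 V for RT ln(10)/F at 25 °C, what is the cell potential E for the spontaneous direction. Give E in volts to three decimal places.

+0.506 V

Au⁺/Au is the cathode (higher E°), O₂/H₂O the anode: E°cell = +1.73 − (+1.22) = +0.51 V, n = 4.
Overall: 4 Au⁺(aq) + 2 H₂O(l) → 4 Au(s) + O₂(g) + 4 H⁺(aq)
Q = P(O₂)·[H⁺]^4 / ([Au⁺]^4); log Q = 0.299.
E = E° − (0.0592/n) log Q = +0.51 − (0.0592/4)(0.299) = +0.506 V.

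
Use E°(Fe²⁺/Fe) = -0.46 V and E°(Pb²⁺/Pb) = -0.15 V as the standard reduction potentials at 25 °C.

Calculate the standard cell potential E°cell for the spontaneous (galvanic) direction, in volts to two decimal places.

The Pb²⁺/Pb couple has the higher reduction potential, so it is the cathode; Fe²⁺/Fe is oxidised at the anode.
E°cell = E°(cathode) − E°(anode) = (-0.15) − (-0.46) = +0.31 V.

+0.31 V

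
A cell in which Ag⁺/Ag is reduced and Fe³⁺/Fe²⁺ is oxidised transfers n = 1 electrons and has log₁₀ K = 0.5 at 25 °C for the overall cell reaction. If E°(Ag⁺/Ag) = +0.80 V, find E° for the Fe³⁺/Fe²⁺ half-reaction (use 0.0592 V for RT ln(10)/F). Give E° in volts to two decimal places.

+0.77 V

E°cell = (0.0592/n)·log K = (0.0592/1)(0.5) = +0.030 V.
Since Ag⁺/Ag is the cathode and Fe³⁺/Fe²⁺ the anode, E°cell = E°(Ag⁺/Ag) − E°(Fe³⁺/Fe²⁺).
So E°(Fe³⁺/Fe²⁺) = E°(Ag⁺/Ag) − E°cell = (+0.80) − (+0.030) = +0.77 V.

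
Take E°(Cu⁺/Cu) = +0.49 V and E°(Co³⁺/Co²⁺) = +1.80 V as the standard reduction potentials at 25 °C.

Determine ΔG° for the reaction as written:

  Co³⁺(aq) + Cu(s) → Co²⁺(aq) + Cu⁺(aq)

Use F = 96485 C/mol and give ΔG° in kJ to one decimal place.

As written, Co³⁺/Co²⁺ is reduced (cathode) and Cu⁺/Cu is oxidised (anode), so E°cell = (+1.80) − (+0.49) = +1.31 V.
Balancing electrons gives n = 1.
ΔG° = −nFE° = −(1)(96485)(+1.31) = -126,395 J = -126.4 kJ.

-126.4 kJ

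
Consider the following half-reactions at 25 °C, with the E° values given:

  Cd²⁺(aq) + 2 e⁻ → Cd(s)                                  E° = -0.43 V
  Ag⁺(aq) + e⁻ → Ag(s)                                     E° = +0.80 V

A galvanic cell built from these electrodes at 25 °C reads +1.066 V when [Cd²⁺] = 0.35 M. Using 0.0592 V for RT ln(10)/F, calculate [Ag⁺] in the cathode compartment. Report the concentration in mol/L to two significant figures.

Ag⁺/Ag is the cathode, Cd²⁺/Cd the anode: E°cell = +1.23 V, n = 2.
Overall reaction: 2 Ag⁺(aq) + Cd(s) → 2 Ag(s) + Cd²⁺(aq); Q = [Cd²⁺]^1/[Ag⁺]^2.
From E = E° − (0.0592/n) log Q: log Q = (E° − E)·n/0.0592 = (+1.23 − (+1.066))·2/0.0592 = 5.5405.
So 2·log[Ag⁺] = 1·log(0.35) − log Q = -0.4559 − (5.5405) = -5.9964; log[Ag⁺] = -5.9964 / 2 = -2.9982; [Ag⁺] = 10^(-2.9982) ≈ 0.0010 M.

0.0010 M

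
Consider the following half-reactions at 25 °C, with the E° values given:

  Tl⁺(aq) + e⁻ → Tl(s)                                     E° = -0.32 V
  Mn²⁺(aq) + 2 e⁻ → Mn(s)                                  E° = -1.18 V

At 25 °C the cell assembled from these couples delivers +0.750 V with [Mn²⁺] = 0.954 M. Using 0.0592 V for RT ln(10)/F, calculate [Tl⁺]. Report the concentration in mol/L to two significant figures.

Tl⁺/Tl is the cathode, Mn²⁺/Mn the anode: E°cell = +0.86 V, n = 2.
Overall reaction: 2 Tl⁺(aq) + Mn(s) → 2 Tl(s) + Mn²⁺(aq); Q = [Mn²⁺]^1/[Tl⁺]^2.
From E = E° − (0.0592/n) log Q: log Q = (E° − E)·n/0.0592 = (+0.86 − (+0.750))·2/0.0592 = 3.7162.
So 2·log[Tl⁺] = 1·log(0.954) − log Q = -0.0205 − (3.7162) = -3.7367; log[Tl⁺] = -3.7367 / 2 = -1.8683; [Tl⁺] = 10^(-1.8683) ≈ 0.014 M.

0.014 M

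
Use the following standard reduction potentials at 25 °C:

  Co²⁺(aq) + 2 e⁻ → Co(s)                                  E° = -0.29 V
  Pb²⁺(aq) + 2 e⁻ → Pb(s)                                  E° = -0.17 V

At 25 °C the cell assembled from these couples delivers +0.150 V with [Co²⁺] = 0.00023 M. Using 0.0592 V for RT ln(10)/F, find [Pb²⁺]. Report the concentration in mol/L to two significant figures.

Pb²⁺/Pb is the cathode, Co²⁺/Co the anode: E°cell = +0.12 V, n = 2.
Overall reaction: Pb²⁺(aq) + Co(s) → Pb(s) + Co²⁺(aq); Q = [Co²⁺]^1/[Pb²⁺]^1.
From E = E° − (0.0592/n) log Q: log Q = (E° − E)·n/0.0592 = (+0.12 − (+0.150))·2/0.0592 = -1.0135.
So 1·log[Pb²⁺] = 1·log(0.00023) − log Q = -3.6383 − (-1.0135) = -2.6248; [Pb²⁺] = 10^(-2.6248) ≈ 0.0024 M.

0.0024 M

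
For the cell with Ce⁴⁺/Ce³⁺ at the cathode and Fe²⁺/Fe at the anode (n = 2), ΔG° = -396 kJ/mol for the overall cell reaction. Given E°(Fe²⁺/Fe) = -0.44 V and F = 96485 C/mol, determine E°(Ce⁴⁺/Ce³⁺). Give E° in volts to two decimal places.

E°cell = −ΔG°/(nF) = −(-396×10³)/((2)(96485)) = +2.052 V.
Since Ce⁴⁺/Ce³⁺ is the cathode and Fe²⁺/Fe the anode, E°cell = E°(Ce⁴⁺/Ce³⁺) − E°(Fe²⁺/Fe).
So E°(Ce⁴⁺/Ce³⁺) = E°cell + E°(Fe²⁺/Fe) = +2.052 + (-0.44) = +1.61 V.

+1.61 V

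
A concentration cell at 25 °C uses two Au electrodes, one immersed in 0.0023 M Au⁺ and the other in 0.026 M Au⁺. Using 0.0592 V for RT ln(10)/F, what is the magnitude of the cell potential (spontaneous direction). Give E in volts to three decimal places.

+0.062 V

For a concentration cell E°cell = 0. The 0.026 M side is the cathode (reduction is favoured where [Au⁺] is higher).
With n = 1, E = −(0.0592/1) log([Au⁺]ₐₙ/[Au⁺]꜀ₐₜ) = −(0.0592/1) log(0.0023/0.026) = −(0.0592/1)(-1.053) = +0.062 V.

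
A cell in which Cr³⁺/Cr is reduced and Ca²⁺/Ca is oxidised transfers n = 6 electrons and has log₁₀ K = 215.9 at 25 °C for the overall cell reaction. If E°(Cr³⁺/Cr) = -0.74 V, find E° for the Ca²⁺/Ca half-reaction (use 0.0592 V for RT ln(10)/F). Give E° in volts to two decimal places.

-2.87 V

E°cell = (0.0592/n)·log K = (0.0592/6)(215.9) = +2.130 V.
Since Cr³⁺/Cr is the cathode and Ca²⁺/Ca the anode, E°cell = E°(Cr³⁺/Cr) − E°(Ca²⁺/Ca).
So E°(Ca²⁺/Ca) = E°(Cr³⁺/Cr) − E°cell = (-0.74) − (+2.130) = -2.87 V.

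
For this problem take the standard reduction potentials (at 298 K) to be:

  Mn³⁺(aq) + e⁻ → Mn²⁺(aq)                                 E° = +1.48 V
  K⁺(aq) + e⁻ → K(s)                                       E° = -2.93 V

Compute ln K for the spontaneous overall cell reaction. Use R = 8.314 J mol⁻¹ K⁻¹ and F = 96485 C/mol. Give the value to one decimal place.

Cathode: Mn³⁺/Mn²⁺; anode: K⁺/K. E°cell = (+1.48) − (-2.93) = +4.41 V, with n = 1.
ΔG° = −nFE° = −RT ln K, so ln K = nFE°/(RT) = (1)(96485)(+4.41) / ((8.314)(298)) = 171.740.

171.7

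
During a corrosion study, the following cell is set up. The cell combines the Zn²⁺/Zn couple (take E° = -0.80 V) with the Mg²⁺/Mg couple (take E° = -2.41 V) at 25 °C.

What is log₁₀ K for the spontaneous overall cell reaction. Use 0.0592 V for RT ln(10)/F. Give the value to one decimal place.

54.4

Cathode: Zn²⁺/Zn; anode: Mg²⁺/Mg. E°cell = +1.61 V, n = 2.
log K = nE°cell / 0.0592 = (2)(+1.61) / 0.0592 = 54.4.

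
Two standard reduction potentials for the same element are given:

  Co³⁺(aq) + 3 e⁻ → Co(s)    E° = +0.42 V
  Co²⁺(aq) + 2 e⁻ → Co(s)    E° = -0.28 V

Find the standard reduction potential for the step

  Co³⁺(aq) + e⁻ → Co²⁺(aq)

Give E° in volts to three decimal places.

+1.820 V

Sequential free energies add, so n₃E°₃ = n₁E°₁ + n₂E°₂.
With n₃ = 3, and the known step contributing 2×(-0.28) V, the unknown satisfies 1·E° = 3×(+0.42) − 2×(-0.28) = +1.820.
E° = +1.820 / 1 = +1.820 V.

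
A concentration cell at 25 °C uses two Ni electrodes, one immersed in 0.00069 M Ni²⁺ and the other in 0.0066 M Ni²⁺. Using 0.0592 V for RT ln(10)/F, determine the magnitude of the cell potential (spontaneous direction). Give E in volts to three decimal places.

For a concentration cell E°cell = 0. The 0.0066 M side is the cathode (reduction is favoured where [Ni²⁺] is higher).
With n = 2, E = −(0.0592/2) log([Ni²⁺]ₐₙ/[Ni²⁺]꜀ₐₜ) = −(0.0592/2) log(0.00069/0.0066) = −(0.0592/2)(-0.981) = +0.029 V.

+0.029 V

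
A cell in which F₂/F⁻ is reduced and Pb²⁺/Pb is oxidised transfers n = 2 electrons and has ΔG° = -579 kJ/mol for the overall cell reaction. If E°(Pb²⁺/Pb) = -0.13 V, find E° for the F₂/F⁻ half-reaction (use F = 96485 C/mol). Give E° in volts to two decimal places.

+2.87 V

E°cell = −ΔG°/(nF) = −(-579×10³)/((2)(96485)) = +3.000 V.
Since F₂/F⁻ is the cathode and Pb²⁺/Pb the anode, E°cell = E°(F₂/F⁻) − E°(Pb²⁺/Pb).
So E°(F₂/F⁻) = E°cell + E°(Pb²⁺/Pb) = +3.000 + (-0.13) = +2.87 V.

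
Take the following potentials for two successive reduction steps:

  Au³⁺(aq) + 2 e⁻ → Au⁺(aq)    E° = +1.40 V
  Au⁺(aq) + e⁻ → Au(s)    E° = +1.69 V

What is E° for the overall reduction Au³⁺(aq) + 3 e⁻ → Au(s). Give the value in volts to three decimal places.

+1.497 V

Adding the free-energy changes (−nFE°) of the two steps gives −n₃FE°₃ = −n₁FE°₁ − n₂FE°₂.
E°₃ = (2×+1.40 + 1×+1.69) / 3 = (+4.490) / 3 = +1.497 V.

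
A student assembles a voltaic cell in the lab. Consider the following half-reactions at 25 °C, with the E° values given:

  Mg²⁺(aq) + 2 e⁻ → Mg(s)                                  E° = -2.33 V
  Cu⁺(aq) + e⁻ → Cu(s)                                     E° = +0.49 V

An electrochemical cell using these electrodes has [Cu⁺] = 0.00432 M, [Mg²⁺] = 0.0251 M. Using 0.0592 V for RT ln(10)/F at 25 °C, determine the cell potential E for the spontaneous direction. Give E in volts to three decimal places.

+2.727 V

Cu⁺/Cu is the cathode (higher E°), Mg²⁺/Mg the anode: E°cell = +0.49 − (-2.33) = +2.82 V, n = 2.
Overall: 2 Cu⁺(aq) + Mg(s) → 2 Cu(s) + Mg²⁺(aq)
Q = [Mg²⁺] / ([Cu⁺]^2); log Q = 3.129.
E = E° − (0.0592/n) log Q = +2.82 − (0.0592/2)(3.129) = +2.727 V.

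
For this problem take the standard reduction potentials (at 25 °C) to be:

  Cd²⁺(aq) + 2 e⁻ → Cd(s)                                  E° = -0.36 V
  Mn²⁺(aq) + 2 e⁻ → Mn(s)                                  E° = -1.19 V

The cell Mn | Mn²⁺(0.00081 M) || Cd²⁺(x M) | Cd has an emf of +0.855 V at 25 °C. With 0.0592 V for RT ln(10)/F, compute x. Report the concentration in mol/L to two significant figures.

Cd²⁺/Cd is the cathode, Mn²⁺/Mn the anode: E°cell = +0.83 V, n = 2.
Overall reaction: Cd²⁺(aq) + Mn(s) → Cd(s) + Mn²⁺(aq); Q = [Mn²⁺]^1/[Cd²⁺]^1.
From E = E° − (0.0592/n) log Q: log Q = (E° − E)·n/0.0592 = (+0.83 − (+0.855))·2/0.0592 = -0.8446.
So 1·log[Cd²⁺] = 1·log(0.00081) − log Q = -3.0915 − (-0.8446) = -2.2469; [Cd²⁺] = 10^(-2.2469) ≈ 0.0057 M.

0.0057 M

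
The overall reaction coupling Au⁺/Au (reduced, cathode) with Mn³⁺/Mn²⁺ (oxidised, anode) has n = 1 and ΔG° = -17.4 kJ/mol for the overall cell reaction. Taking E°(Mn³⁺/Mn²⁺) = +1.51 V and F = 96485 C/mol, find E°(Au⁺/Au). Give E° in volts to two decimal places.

E°cell = −ΔG°/(nF) = −(-17.4×10³)/((1)(96485)) = +0.180 V.
Since Au⁺/Au is the cathode and Mn³⁺/Mn²⁺ the anode, E°cell = E°(Au⁺/Au) − E°(Mn³⁺/Mn²⁺).
So E°(Au⁺/Au) = E°cell + E°(Mn³⁺/Mn²⁺) = +0.180 + (+1.51) = +1.69 V.

+1.69 V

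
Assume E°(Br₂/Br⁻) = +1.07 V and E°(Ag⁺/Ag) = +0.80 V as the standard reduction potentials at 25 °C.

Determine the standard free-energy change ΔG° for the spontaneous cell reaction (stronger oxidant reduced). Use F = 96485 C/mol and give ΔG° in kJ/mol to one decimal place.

Br₂/Br⁻ (E° = +1.07 V) is the cathode; Ag⁺/Ag (E° = +0.80 V) is the anode, so E°cell = +0.27 V.
Balancing electrons gives n = 2 (lcm of 2 and 1).
ΔG° = −nFE° = −(2)(96485)(+0.27) = -52,102 J = -52.1 kJ/mol.

-52.1 kJ/mol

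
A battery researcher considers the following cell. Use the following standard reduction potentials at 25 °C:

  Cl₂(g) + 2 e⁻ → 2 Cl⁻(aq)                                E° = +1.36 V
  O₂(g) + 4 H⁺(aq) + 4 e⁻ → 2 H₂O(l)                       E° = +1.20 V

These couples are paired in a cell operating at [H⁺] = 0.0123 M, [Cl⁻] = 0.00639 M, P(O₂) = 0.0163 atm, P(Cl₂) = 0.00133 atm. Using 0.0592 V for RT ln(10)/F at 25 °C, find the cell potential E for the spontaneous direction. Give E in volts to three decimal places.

Cl₂/Cl⁻ is the cathode (higher E°), O₂/H₂O the anode: E°cell = +1.36 − (+1.20) = +0.16 V, n = 4.
Overall: 2 Cl₂(g) + 2 H₂O(l) → 4 Cl⁻(aq) + O₂(g) + 4 H⁺(aq)
Q = [Cl⁻]^4·P(O₂)·[H⁺]^4 / (P(Cl₂)^2); log Q = -12.454.
E = E° − (0.0592/n) log Q = +0.16 − (0.0592/4)(-12.454) = +0.344 V.

+0.344 V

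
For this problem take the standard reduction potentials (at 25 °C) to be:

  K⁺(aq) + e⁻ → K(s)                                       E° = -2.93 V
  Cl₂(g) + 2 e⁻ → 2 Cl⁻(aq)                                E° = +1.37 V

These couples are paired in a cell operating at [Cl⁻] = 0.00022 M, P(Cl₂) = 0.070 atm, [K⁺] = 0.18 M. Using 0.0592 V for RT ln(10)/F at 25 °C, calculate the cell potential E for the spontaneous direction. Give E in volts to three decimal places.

+4.526 V

Cl₂/Cl⁻ is the cathode (higher E°), K⁺/K the anode: E°cell = +1.37 − (-2.93) = +4.30 V, n = 2.
Overall: Cl₂(g) + 2 K(s) → 2 Cl⁻(aq) + 2 K⁺(aq)
Q = [Cl⁻]^2·[K⁺]^2 / (P(Cl₂)); log Q = -7.650.
E = E° − (0.0592/n) log Q = +4.30 − (0.0592/2)(-7.650) = +4.526 V.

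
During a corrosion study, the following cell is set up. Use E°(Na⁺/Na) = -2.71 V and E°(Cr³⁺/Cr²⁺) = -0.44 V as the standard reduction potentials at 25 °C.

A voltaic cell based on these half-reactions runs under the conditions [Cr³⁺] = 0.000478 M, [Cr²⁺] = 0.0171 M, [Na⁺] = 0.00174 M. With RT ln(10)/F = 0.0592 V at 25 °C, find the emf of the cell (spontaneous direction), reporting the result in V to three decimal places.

+2.341 V

Cr³⁺/Cr²⁺ is the cathode (higher E°), Na⁺/Na the anode: E°cell = -0.44 − (-2.71) = +2.27 V, n = 1.
Overall: Cr³⁺(aq) + Na(s) → Cr²⁺(aq) + Na⁺(aq)
Q = [Cr²⁺]·[Na⁺] / ([Cr³⁺]); log Q = -1.206.
E = E° − (0.0592/n) log Q = +2.27 − (0.0592/1)(-1.206) = +2.341 V.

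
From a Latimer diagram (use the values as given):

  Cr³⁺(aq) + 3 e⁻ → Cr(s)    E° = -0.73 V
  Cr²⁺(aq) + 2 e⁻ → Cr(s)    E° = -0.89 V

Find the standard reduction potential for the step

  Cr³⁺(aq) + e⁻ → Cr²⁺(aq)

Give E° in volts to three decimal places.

-0.410 V

Sequential free energies add, so n₃E°₃ = n₁E°₁ + n₂E°₂.
With n₃ = 3, and the known step contributing 2×(-0.89) V, the unknown satisfies 1·E° = 3×(-0.73) − 2×(-0.89) = -0.410.
E° = -0.410 / 1 = -0.410 V.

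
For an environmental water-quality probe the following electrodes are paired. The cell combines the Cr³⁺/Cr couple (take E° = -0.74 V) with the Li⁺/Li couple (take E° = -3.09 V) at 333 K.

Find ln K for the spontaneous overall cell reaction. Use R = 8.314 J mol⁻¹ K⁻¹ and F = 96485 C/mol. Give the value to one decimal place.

245.7

Cathode: Cr³⁺/Cr; anode: Li⁺/Li. E°cell = (-0.74) − (-3.09) = +2.35 V, with n = 3.
ΔG° = −nFE° = −RT ln K, so ln K = nFE°/(RT) = (3)(96485)(+2.35) / ((8.314)(333)) = 245.694.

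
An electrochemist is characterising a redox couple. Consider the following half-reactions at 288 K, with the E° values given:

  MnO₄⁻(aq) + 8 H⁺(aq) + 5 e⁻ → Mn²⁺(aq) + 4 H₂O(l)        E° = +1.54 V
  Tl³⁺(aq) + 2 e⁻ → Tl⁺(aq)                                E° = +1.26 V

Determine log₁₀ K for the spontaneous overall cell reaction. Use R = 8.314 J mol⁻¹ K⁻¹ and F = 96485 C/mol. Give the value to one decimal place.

Cathode: MnO₄⁻/Mn²⁺; anode: Tl³⁺/Tl⁺. E°cell = (+1.54) − (+1.26) = +0.28 V, with n = 10.
ΔG° = −nFE° = −RT ln K, so ln K = nFE°/(RT) = (10)(96485)(+0.28) / ((8.314)(288)) = 112.828.
log₁₀ K = 112.828 / ln 10 = 49.0.

49.0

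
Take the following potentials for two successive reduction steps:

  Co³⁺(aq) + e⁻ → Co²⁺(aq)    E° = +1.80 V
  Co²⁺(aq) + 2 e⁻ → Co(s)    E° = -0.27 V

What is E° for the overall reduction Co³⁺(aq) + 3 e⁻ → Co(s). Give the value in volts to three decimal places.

+0.420 V

Standard free energies of sequential steps add: ΔG°₃ = ΔG°₁ + ΔG°₂, so n₃E°₃ = n₁E°₁ + n₂E°₂.
E°₃ = (1×+1.80 + 2×-0.27) / 3 = (+1.260) / 3 = +0.420 V.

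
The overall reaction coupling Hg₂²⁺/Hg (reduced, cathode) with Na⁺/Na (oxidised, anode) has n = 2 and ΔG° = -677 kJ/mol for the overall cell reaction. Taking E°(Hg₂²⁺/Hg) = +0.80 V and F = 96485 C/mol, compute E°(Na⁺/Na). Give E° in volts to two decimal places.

-2.71 V

E°cell = −ΔG°/(nF) = −(-677×10³)/((2)(96485)) = +3.508 V.
Since Hg₂²⁺/Hg is the cathode and Na⁺/Na the anode, E°cell = E°(Hg₂²⁺/Hg) − E°(Na⁺/Na).
So E°(Na⁺/Na) = E°(Hg₂²⁺/Hg) − E°cell = (+0.80) − (+3.508) = -2.71 V.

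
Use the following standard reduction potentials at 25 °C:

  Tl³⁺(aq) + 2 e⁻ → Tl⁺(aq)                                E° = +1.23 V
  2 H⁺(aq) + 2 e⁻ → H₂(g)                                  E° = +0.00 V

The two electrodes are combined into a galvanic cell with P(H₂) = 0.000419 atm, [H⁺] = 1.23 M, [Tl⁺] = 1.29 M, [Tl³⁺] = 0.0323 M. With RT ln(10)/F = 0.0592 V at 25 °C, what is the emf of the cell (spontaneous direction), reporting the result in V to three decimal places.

+1.077 V

Tl³⁺/Tl⁺ is the cathode (higher E°), H⁺/H₂ the anode: E°cell = +1.23 − (+0.00) = +1.23 V, n = 2.
Overall: Tl³⁺(aq) + H₂(g) → Tl⁺(aq) + 2 H⁺(aq)
Q = [Tl⁺]·[H⁺]^2 / ([Tl³⁺]·P(H₂)); log Q = 5.159.
E = E° − (0.0592/n) log Q = +1.23 − (0.0592/2)(5.159) = +1.077 V.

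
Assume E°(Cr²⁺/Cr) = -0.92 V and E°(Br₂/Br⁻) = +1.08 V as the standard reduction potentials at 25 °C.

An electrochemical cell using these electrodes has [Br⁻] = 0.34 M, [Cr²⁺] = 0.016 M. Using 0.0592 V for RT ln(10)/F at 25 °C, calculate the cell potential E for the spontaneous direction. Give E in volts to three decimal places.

Br₂/Br⁻ is the cathode (higher E°), Cr²⁺/Cr the anode: E°cell = +1.08 − (-0.92) = +2.00 V, n = 2.
Overall: Br₂(l) + Cr(s) → 2 Br⁻(aq) + Cr²⁺(aq)
Q = [Br⁻]^2·[Cr²⁺]; log Q = -2.733.
E = E° − (0.0592/n) log Q = +2.00 − (0.0592/2)(-2.733) = +2.081 V.

+2.081 V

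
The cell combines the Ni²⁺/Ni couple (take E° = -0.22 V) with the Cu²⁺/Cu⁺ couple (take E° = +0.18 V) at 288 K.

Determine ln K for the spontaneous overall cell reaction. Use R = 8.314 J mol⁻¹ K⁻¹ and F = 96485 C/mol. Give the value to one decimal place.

Cathode: Cu²⁺/Cu⁺; anode: Ni²⁺/Ni. E°cell = (+0.18) − (-0.22) = +0.40 V, with n = 2.
ΔG° = −nFE° = −RT ln K, so ln K = nFE°/(RT) = (2)(96485)(+0.40) / ((8.314)(288)) = 32.236.

32.2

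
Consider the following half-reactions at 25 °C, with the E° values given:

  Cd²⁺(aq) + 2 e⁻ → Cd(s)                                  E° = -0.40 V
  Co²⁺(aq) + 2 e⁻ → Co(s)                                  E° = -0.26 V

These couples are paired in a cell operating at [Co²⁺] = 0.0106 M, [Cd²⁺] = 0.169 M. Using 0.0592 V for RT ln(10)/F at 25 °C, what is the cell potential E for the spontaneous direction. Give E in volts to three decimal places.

Co²⁺/Co is the cathode (higher E°), Cd²⁺/Cd the anode: E°cell = -0.26 − (-0.40) = +0.14 V, n = 2.
Overall: Co²⁺(aq) + Cd(s) → Co(s) + Cd²⁺(aq)
Q = [Cd²⁺] / ([Co²⁺]); log Q = 1.203.
E = E° − (0.0592/n) log Q = +0.14 − (0.0592/2)(1.203) = +0.104 V.

+0.104 V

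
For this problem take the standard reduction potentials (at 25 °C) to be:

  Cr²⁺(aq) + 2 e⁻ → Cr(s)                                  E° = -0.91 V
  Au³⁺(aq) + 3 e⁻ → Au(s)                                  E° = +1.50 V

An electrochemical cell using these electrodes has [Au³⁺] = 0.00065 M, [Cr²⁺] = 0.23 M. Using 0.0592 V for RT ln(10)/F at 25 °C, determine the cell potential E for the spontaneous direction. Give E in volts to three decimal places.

Au³⁺/Au is the cathode (higher E°), Cr²⁺/Cr the anode: E°cell = +1.50 − (-0.91) = +2.41 V, n = 6.
Overall: 2 Au³⁺(aq) + 3 Cr(s) → 2 Au(s) + 3 Cr²⁺(aq)
Q = [Cr²⁺]^3 / ([Au³⁺]^2); log Q = 4.459.
E = E° − (0.0592/n) log Q = +2.41 − (0.0592/6)(4.459) = +2.366 V.

+2.366 V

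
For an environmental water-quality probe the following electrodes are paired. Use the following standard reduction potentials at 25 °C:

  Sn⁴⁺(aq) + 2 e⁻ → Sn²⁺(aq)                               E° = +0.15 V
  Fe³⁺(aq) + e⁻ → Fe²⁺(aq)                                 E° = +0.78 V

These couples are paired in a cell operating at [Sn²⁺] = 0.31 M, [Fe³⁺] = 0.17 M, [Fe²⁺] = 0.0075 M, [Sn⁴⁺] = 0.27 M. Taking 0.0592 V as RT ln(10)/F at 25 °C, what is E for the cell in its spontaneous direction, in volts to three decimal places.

+0.712 V

Fe³⁺/Fe²⁺ is the cathode (higher E°), Sn⁴⁺/Sn²⁺ the anode: E°cell = +0.78 − (+0.15) = +0.63 V, n = 2.
Overall: 2 Fe³⁺(aq) + Sn²⁺(aq) → 2 Fe²⁺(aq) + Sn⁴⁺(aq)
Q = [Fe²⁺]^2·[Sn⁴⁺] / ([Fe³⁺]^2·[Sn²⁺]); log Q = -2.771.
E = E° − (0.0592/n) log Q = +0.63 − (0.0592/2)(-2.771) = +0.712 V.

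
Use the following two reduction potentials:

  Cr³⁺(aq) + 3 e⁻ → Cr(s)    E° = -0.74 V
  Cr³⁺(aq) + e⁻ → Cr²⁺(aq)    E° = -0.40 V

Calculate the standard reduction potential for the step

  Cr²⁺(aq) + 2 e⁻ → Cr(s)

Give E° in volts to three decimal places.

-0.910 V

Sequential free energies add, so n₃E°₃ = n₁E°₁ + n₂E°₂.
With n₃ = 3, and the known step contributing 1×(-0.40) V, the unknown satisfies 2·E° = 3×(-0.74) − 1×(-0.40) = -1.820.
E° = -1.820 / 2 = -0.910 V.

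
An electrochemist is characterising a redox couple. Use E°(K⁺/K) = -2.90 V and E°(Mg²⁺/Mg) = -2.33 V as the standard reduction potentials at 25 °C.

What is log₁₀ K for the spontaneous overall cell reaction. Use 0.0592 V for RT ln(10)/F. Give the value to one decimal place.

19.3

Cathode: Mg²⁺/Mg; anode: K⁺/K. E°cell = +0.57 V, n = 2.
log K = nE°cell / 0.0592 = (2)(+0.57) / 0.0592 = 19.3.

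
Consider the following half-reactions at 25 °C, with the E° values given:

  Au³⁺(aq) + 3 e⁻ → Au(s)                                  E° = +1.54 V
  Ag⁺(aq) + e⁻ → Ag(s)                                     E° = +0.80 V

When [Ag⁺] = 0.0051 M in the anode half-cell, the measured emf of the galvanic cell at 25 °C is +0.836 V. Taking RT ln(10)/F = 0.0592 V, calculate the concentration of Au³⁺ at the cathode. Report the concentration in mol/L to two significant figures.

0.0097 M

Au³⁺/Au is the cathode, Ag⁺/Ag the anode: E°cell = +0.74 V, n = 3.
Overall reaction: Au³⁺(aq) + 3 Ag(s) → Au(s) + 3 Ag⁺(aq); Q = [Ag⁺]^3/[Au³⁺]^1.
From E = E° − (0.0592/n) log Q: log Q = (E° − E)·n/0.0592 = (+0.74 − (+0.836))·3/0.0592 = -4.8649.
So 1·log[Au³⁺] = 3·log(0.0051) − log Q = -6.8773 − (-4.8649) = -2.0124; [Au³⁺] = 10^(-2.0124) ≈ 0.0097 M.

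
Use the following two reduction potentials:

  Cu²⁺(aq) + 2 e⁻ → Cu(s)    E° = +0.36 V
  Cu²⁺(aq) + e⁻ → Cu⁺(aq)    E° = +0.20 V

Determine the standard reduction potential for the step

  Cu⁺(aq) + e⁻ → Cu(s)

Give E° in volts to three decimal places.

Sequential free energies add, so n₃E°₃ = n₁E°₁ + n₂E°₂.
With n₃ = 2, and the known step contributing 1×(+0.20) V, the unknown satisfies 1·E° = 2×(+0.36) − 1×(+0.20) = +0.520.
E° = +0.520 / 1 = +0.520 V.

+0.520 V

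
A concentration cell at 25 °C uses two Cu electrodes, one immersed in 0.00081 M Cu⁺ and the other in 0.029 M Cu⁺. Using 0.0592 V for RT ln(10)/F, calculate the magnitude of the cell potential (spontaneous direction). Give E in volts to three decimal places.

+0.092 V

For a concentration cell E°cell = 0. The 0.029 M side is the cathode (reduction is favoured where [Cu⁺] is higher).
With n = 1, E = −(0.0592/1) log([Cu⁺]ₐₙ/[Cu⁺]꜀ₐₜ) = −(0.0592/1) log(0.00081/0.029) = −(0.0592/1)(-1.554) = +0.092 V.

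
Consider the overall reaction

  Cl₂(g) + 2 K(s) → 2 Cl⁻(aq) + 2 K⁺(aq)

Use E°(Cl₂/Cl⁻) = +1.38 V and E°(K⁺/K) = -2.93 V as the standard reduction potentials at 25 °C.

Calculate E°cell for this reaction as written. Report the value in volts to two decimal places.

+4.31 V

The Cl₂/Cl⁻ couple has the higher reduction potential, so it is the cathode; K⁺/K is oxidised at the anode.
E°cell = E°(cathode) − E°(anode) = (+1.38) − (-2.93) = +4.31 V.
Since E°cell > 0, the reaction is spontaneous under standard conditions.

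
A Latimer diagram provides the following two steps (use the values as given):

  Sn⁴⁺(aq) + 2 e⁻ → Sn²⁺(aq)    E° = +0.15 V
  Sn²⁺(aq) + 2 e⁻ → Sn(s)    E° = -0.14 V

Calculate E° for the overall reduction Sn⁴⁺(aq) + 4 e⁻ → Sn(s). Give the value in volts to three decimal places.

+0.005 V

Since ΔG° = −nFE° is additive over sequential reductions, n₃E°₃ = n₁E°₁ + n₂E°₂.
E°₃ = (2×+0.15 + 2×-0.14) / 4 = (+0.020) / 4 = +0.005 V.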